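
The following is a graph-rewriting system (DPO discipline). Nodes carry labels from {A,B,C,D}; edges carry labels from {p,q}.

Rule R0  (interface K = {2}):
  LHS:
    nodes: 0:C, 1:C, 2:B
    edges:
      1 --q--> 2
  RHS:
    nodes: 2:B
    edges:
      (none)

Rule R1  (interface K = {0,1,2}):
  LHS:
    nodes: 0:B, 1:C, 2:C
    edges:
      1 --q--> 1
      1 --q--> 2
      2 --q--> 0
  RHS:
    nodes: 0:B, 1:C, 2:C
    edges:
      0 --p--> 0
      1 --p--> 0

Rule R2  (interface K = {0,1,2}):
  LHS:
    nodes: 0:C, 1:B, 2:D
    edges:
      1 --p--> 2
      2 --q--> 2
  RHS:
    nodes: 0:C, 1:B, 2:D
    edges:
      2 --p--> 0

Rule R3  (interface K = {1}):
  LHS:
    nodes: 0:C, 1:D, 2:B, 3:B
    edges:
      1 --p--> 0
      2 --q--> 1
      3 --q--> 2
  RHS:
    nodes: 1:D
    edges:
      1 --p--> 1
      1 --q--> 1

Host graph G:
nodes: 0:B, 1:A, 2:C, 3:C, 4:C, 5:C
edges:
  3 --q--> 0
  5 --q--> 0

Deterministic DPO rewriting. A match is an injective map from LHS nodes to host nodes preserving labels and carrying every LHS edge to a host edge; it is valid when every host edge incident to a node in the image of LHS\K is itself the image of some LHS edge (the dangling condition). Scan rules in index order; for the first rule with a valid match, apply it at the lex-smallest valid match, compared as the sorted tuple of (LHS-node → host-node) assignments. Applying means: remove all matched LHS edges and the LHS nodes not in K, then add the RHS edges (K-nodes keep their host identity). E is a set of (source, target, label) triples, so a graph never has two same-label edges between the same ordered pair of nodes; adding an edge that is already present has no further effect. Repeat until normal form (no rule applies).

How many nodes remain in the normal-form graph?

start.  V:6 E:2  edges: 3-q->0 5-q->0
1. fire R0 via {0↦2, 1↦3, 2↦0}  →  V:4 E:1  edges: 5-q->0
2. fire R0 via {0↦4, 1↦5, 2↦0}  →  V:2 E:0  edges: ∅
final graph: no rule applies after step 2
NF nodes: {0:B, 1:A}

Answer: 2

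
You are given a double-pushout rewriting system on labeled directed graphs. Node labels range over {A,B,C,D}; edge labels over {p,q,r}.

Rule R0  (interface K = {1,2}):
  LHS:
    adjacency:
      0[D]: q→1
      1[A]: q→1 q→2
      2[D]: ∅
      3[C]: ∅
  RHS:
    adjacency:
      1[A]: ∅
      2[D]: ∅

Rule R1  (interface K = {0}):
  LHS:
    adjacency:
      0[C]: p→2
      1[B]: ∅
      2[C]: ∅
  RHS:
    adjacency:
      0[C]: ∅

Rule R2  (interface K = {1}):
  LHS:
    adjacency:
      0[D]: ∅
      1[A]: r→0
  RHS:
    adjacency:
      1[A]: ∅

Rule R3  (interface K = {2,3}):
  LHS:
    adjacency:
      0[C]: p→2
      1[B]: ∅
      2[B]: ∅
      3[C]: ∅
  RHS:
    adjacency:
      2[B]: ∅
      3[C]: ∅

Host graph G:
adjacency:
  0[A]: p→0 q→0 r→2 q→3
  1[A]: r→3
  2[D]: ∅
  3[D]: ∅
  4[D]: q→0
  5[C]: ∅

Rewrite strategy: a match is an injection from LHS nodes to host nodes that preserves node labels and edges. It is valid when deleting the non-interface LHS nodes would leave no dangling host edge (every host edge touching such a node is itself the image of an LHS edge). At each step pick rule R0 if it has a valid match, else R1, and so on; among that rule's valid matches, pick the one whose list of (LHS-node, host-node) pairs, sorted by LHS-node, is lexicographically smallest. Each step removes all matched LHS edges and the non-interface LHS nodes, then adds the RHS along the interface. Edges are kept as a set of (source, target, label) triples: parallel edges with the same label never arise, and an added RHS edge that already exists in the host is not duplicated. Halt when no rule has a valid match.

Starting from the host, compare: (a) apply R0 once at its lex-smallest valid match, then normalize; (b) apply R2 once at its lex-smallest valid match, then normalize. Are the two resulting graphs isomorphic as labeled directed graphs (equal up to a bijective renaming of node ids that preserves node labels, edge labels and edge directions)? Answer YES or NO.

Answer: YES

Steps:
branch R0-first: apply at {0↦4, 1↦0, 2↦3, 3↦5} → |E|=3, then 2 more step(s) → NF |V|=2 |E|=1 V={0:A, 1:A} E=0-p->0
branch R2-first: apply at {0↦2, 1↦0} → |E|=5, then 2 more step(s) → NF |V|=2 |E|=1 V={0:A, 1:A} E=0-p->0
graphs isomorphic (equal up to label-preserving node renaming)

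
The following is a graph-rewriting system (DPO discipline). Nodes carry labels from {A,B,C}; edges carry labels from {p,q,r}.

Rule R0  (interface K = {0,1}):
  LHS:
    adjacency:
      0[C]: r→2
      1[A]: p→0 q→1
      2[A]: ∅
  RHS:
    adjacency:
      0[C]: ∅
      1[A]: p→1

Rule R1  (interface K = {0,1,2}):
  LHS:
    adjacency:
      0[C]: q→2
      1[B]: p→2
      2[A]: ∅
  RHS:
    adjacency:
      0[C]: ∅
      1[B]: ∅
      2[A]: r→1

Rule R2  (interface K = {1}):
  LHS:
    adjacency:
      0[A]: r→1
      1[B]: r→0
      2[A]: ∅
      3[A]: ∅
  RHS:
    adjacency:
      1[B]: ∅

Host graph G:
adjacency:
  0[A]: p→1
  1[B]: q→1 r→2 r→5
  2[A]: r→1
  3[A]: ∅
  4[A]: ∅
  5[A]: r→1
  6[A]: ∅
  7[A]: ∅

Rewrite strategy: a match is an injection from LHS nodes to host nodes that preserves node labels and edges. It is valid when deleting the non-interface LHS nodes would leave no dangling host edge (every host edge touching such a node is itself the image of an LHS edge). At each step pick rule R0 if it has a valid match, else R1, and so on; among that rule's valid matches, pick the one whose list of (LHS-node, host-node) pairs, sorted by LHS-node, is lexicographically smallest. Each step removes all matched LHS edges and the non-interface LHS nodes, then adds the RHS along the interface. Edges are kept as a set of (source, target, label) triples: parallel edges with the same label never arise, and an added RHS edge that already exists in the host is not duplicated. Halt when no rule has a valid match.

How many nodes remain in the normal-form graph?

start.  V:8 E:6  edges: 0-p->1 1-q->1 1-r->2 1-r->5 2-r->1 5-r->1
1. fire R2 via {0↦2, 1↦1, 2↦3, 3↦4}  →  V:5 E:4  edges: 0-p->1 1-q->1 1-r->5 5-r->1
2. fire R2 via {0↦5, 1↦1, 2↦6, 3↦7}  →  V:2 E:2  edges: 0-p->1 1-q->1
normal form: no rule applies after step 2
NF nodes: {0:A, 1:B}

Answer: 2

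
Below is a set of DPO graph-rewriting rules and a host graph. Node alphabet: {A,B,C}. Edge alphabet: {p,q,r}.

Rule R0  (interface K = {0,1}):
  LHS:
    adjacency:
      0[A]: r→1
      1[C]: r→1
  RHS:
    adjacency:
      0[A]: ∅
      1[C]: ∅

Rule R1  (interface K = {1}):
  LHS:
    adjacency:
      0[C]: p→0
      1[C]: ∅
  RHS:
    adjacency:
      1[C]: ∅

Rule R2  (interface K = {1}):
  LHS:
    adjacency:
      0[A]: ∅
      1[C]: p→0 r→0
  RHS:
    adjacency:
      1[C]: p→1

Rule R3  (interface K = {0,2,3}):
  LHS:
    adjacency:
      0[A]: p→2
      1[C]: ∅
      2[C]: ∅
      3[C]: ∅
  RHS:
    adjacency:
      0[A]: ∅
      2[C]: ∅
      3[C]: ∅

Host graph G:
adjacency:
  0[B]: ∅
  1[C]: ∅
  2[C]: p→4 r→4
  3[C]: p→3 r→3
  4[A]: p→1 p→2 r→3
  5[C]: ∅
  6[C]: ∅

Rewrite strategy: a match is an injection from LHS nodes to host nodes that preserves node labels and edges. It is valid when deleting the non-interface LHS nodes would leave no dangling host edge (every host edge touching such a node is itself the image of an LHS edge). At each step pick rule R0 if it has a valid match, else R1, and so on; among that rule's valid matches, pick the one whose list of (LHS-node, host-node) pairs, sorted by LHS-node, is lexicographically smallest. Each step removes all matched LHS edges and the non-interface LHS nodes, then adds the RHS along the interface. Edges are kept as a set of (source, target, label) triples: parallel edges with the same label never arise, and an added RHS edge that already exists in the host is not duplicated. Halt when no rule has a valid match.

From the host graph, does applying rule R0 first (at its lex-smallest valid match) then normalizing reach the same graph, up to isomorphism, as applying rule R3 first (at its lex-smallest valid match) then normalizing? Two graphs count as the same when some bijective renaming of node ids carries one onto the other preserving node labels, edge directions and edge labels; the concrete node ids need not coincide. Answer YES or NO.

Answer: YES

Steps:
branch R0-first: apply at {0↦4, 1↦3} → |E|=5, then 5 more step(s) → NF |V|=2 |E|=0 V={0:B, 6:C} E=∅
branch R3-first: apply at {0↦4, 1↦5, 2↦1, 3↦2} → |E|=6, then 5 more step(s) → NF |V|=2 |E|=0 V={0:B, 6:C} E=∅
graphs isomorphic (equal up to label-preserving node renaming)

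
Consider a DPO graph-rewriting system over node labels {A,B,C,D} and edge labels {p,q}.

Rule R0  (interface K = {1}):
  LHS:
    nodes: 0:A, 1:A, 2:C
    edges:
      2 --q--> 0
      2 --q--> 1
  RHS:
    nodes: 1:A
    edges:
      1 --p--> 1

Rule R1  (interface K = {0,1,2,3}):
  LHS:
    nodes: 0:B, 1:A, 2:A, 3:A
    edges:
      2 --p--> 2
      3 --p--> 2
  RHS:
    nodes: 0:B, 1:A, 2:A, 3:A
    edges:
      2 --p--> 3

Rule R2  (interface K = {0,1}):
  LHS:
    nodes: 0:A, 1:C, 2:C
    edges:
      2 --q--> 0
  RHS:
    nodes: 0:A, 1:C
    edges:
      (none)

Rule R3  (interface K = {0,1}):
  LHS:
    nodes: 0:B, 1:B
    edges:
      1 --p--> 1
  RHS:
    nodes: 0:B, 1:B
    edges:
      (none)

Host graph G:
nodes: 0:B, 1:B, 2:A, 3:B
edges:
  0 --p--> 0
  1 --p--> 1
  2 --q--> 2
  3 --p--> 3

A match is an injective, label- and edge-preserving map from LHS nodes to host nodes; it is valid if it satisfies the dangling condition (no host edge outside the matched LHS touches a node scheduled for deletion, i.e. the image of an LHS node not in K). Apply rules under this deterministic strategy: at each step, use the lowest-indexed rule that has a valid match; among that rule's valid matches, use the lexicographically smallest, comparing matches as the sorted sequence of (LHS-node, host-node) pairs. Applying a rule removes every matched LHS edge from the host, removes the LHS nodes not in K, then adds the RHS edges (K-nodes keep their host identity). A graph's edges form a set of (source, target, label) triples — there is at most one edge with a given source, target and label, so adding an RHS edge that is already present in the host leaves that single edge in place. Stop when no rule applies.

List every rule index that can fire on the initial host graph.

R0: no valid match — LHS pattern not found
R1: no valid match — LHS pattern not found
R2: no valid match — LHS pattern not found
R3: 6 valid matches — {0↦0, 1↦1}, {0↦0, 1↦3}, {0↦1, 1↦0} (+3 more)

Answer: [R3]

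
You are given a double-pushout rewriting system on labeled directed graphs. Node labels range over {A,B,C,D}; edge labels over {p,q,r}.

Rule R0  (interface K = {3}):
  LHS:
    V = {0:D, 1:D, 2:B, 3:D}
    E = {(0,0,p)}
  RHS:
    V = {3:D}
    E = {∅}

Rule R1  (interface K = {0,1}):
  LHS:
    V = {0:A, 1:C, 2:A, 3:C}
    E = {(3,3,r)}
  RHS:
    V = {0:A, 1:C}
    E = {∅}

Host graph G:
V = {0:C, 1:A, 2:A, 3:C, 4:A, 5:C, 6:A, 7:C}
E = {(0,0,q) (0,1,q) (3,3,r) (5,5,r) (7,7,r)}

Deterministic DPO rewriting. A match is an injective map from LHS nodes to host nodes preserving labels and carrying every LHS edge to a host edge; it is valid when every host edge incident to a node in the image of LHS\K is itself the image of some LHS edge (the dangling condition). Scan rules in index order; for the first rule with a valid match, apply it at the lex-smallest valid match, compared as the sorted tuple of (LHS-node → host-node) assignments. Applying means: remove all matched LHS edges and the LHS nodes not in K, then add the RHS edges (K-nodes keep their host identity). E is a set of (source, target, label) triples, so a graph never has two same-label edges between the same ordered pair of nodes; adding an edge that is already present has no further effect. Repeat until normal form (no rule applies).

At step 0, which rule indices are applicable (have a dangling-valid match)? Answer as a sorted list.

Answer: [R1]

Steps:
R0: no valid match — LHS pattern not found
R1: 81 valid matches — {0↦1, 1↦0, 2↦2, 3↦3}, {0↦1, 1↦0, 2↦2, 3↦5}, {0↦1, 1↦0, 2↦2, 3↦7} (+78 more)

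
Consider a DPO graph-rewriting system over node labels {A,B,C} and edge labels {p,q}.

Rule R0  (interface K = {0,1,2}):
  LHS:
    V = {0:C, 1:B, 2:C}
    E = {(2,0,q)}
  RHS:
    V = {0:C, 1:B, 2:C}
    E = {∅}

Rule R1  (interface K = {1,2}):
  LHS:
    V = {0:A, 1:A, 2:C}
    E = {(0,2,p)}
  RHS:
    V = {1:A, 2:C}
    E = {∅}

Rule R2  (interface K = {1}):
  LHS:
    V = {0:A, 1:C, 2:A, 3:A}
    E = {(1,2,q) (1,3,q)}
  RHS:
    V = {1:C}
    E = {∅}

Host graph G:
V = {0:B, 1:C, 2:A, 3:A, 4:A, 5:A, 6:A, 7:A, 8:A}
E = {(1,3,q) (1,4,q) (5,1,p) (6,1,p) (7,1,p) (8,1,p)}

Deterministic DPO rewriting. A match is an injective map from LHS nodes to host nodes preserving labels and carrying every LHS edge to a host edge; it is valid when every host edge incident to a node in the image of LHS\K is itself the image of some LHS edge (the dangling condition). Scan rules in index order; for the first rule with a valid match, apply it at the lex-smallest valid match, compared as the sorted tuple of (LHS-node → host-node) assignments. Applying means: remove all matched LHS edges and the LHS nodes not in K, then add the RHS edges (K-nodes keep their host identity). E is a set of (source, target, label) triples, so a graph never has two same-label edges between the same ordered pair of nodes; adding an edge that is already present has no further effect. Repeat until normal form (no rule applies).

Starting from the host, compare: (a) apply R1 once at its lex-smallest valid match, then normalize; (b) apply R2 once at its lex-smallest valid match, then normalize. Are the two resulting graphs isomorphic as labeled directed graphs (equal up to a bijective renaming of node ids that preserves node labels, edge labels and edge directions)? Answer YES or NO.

Answer: NO

Derivation:
branch R1-first: apply at {0↦5, 1↦2, 2↦1} → |E|=5, then 4 more step(s) → NF |V|=2 |E|=0 V={0:B, 1:C} E=∅
branch R2-first: apply at {0↦2, 1↦1, 2↦3, 3↦4} → |E|=4, then 3 more step(s) → NF |V|=3 |E|=1 V={0:B, 1:C, 8:A} E=8-p->1
graphs not isomorphic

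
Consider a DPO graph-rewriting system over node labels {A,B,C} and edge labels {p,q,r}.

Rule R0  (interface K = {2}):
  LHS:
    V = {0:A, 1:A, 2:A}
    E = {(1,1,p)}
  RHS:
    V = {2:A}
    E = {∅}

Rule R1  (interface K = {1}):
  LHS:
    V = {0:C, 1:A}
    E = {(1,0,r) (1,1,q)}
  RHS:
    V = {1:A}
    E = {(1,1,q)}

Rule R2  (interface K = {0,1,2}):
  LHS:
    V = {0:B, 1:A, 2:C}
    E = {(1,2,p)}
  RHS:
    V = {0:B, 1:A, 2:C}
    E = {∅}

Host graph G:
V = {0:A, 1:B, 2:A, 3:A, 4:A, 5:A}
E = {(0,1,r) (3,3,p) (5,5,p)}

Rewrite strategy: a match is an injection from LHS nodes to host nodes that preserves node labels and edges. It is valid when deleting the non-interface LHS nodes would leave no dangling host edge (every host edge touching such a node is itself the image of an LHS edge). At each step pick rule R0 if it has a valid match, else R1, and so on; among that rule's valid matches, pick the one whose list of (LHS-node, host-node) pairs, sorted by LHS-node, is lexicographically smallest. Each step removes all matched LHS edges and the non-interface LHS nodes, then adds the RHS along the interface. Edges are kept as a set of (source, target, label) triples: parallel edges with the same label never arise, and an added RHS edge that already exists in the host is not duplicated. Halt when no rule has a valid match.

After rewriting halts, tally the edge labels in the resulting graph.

start.  V:6 E:3  edges: 0-r->1 3-p->3 5-p->5
1. fire R0 via {0↦2, 1↦3, 2↦0}  →  V:4 E:2  edges: 0-r->1 5-p->5
2. fire R0 via {0↦4, 1↦5, 2↦0}  →  V:2 E:1  edges: 0-r->1
final graph: no rule applies after step 2
NF edges: [(0, 1, 'r')]

Answer: r:1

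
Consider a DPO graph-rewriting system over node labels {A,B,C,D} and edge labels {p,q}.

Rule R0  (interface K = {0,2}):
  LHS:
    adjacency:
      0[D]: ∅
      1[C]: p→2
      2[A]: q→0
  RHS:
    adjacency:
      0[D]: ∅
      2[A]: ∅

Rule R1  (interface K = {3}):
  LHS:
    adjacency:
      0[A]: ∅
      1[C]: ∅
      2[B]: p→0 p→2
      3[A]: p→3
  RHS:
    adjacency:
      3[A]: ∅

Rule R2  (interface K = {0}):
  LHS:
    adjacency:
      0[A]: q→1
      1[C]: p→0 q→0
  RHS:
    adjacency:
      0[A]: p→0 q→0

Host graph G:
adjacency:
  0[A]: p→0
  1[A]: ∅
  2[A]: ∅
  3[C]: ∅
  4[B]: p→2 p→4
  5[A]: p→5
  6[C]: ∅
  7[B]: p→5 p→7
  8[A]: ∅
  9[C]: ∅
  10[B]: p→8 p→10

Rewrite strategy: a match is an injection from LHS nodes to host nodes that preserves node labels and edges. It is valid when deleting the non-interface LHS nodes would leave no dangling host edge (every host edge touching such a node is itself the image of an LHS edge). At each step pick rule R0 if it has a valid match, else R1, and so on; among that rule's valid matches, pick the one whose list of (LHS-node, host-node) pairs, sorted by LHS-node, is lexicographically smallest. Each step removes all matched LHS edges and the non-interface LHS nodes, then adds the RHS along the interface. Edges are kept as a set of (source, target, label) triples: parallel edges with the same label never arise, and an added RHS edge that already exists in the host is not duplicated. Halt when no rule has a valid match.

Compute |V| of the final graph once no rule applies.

start.  V:11 E:8  edges: 0-p->0 4-p->2 4-p->4 5-p->5 7-p->5 7-p->7 10-p->8 10-p->10
1. fire R1 via {0↦2, 1↦3, 2↦4, 3↦0}  →  V:8 E:5  edges: 5-p->5 7-p->5 7-p->7 10-p->8 10-p->10
2. fire R1 via {0↦8, 1↦6, 2↦10, 3↦5}  →  V:5 E:2  edges: 7-p->5 7-p->7
halt: no rule applies after step 2
NF nodes: {0:A, 1:A, 5:A, 7:B, 9:C}

Answer: 5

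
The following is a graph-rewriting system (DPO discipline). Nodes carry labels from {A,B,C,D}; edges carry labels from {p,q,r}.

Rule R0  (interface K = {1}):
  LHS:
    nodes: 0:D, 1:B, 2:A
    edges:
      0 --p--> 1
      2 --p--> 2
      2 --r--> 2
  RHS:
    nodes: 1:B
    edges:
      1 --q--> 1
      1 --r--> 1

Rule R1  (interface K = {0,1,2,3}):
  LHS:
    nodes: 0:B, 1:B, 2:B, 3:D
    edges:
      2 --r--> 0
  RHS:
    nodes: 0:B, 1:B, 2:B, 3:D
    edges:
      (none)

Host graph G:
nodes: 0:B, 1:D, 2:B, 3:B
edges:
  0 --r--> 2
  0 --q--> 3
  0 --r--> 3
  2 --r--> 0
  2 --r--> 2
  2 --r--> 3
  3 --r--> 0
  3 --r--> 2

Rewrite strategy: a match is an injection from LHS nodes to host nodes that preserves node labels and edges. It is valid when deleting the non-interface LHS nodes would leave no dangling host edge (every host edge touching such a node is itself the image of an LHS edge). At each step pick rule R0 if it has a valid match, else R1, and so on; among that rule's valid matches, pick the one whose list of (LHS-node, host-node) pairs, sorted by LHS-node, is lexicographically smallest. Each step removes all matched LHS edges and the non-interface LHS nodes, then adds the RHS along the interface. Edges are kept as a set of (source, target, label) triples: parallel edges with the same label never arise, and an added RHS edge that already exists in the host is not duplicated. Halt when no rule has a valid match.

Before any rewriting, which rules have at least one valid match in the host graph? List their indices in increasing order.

R0: no valid match — LHS pattern not found
R1: 6 valid matches — {0↦0, 1↦2, 2↦3, 3↦1}, {0↦0, 1↦3, 2↦2, 3↦1}, {0↦2, 1↦0, 2↦3, 3↦1} (+3 more)

Answer: [R1]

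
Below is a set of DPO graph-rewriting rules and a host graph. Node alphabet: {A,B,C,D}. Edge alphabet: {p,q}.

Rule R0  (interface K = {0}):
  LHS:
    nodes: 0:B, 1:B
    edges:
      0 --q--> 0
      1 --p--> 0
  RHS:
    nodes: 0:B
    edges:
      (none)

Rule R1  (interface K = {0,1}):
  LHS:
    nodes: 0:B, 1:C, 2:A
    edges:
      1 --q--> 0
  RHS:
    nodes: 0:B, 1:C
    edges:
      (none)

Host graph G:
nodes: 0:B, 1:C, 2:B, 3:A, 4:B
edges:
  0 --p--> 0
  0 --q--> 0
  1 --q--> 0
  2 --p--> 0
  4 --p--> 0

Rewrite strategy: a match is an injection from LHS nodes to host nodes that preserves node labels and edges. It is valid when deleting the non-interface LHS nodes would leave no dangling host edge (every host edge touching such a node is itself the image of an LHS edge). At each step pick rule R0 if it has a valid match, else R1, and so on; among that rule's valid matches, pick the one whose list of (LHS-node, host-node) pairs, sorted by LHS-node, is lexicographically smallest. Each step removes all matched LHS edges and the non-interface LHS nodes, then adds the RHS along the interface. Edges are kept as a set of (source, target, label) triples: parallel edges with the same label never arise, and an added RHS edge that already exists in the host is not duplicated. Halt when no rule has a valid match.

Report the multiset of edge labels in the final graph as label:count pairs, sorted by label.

start.  V:5 E:5  edges: 0-p->0 0-q->0 1-q->0 2-p->0 4-p->0
1. fire R0 via {0↦0, 1↦2}  →  V:4 E:3  edges: 0-p->0 1-q->0 4-p->0
2. fire R1 via {0↦0, 1↦1, 2↦3}  →  V:3 E:2  edges: 0-p->0 4-p->0
halt: no rule applies after step 2
NF edges: [(0, 0, 'p'), (4, 0, 'p')]

Answer: p:2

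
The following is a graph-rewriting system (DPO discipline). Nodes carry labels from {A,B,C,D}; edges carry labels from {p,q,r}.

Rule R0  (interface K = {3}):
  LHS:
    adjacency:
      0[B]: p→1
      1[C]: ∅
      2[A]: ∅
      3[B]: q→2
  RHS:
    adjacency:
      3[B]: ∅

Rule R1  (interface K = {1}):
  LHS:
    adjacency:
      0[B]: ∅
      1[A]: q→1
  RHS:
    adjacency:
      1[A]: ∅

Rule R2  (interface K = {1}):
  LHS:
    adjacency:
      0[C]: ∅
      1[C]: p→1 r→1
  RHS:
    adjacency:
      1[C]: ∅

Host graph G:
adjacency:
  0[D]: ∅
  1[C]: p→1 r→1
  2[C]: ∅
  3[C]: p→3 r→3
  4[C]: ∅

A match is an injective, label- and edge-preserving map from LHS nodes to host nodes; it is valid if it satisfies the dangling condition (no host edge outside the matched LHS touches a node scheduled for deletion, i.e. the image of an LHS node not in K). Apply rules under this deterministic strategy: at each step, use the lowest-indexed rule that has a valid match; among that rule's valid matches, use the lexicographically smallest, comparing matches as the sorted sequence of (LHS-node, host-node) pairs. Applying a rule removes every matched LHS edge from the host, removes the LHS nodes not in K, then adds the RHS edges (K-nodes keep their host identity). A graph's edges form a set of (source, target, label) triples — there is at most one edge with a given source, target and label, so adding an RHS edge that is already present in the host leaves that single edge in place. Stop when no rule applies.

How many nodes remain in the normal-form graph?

start.  V:5 E:4  edges: 1-p->1 1-r->1 3-p->3 3-r->3
1. fire R2 via {0↦2, 1↦1}  →  V:4 E:2  edges: 3-p->3 3-r->3
2. fire R2 via {0↦1, 1↦3}  →  V:3 E:0  edges: ∅
halt: no rule applies after step 2
NF nodes: {0:D, 3:C, 4:C}

Answer: 3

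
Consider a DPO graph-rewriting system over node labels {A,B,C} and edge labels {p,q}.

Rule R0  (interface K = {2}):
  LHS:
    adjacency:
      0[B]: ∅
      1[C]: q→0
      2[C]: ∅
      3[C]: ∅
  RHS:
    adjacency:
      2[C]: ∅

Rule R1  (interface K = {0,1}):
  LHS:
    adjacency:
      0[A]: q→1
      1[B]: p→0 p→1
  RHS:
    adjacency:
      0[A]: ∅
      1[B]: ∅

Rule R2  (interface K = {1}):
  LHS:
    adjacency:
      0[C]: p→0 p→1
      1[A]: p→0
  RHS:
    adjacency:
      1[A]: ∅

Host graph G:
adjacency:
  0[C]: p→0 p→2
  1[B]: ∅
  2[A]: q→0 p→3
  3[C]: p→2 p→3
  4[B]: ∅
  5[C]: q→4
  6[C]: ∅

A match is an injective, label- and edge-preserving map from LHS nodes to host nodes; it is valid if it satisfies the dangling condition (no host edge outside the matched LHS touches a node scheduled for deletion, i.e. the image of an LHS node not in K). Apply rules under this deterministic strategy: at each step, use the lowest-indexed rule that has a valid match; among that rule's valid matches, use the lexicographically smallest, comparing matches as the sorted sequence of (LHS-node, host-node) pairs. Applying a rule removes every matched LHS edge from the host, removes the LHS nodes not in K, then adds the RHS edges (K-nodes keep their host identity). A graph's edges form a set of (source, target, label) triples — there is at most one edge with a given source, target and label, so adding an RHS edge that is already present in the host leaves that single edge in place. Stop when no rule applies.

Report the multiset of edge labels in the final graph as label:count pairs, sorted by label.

[0] host  ⇒  7 nodes, 7 edges  {0-p->0 0-p->2 2-q->0 2-p->3 3-p->2 3-p->3 5-q->4}
[1] R0 @ {0↦4, 1↦5, 2↦0, 3↦6}  ⇒  4 nodes, 6 edges  {0-p->0 0-p->2 2-q->0 2-p->3 3-p->2 3-p->3}
[2] R2 @ {0↦3, 1↦2}  ⇒  3 nodes, 3 edges  {0-p->0 0-p->2 2-q->0}
normal form: no rule applies after step 2
NF edges: [(0, 0, 'p'), (0, 2, 'p'), (2, 0, 'q')]

Answer: p:2 q:1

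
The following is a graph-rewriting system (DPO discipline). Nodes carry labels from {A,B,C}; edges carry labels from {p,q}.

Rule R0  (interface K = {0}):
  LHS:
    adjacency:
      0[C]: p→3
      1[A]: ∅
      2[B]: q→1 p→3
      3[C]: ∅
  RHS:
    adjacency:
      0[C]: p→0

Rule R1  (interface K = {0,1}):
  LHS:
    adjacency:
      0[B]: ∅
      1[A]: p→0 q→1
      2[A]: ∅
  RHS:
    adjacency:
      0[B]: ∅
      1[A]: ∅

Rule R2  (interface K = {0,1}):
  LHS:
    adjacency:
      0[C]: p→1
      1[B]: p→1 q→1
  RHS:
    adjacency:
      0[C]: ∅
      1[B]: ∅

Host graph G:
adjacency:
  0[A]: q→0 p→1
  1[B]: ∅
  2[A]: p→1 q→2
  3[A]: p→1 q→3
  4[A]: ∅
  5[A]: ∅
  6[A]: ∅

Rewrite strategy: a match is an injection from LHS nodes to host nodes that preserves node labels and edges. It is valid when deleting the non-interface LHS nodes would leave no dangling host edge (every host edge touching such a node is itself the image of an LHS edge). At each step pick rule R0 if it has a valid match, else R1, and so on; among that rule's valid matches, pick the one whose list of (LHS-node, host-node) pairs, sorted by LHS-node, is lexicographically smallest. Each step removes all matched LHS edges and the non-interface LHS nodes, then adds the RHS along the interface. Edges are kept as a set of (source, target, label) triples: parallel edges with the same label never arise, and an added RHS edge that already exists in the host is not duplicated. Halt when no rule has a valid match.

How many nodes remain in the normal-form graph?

initial: |V|=7 |E|=6  E = 0-q->0 0-p->1 2-p->1 2-q->2 3-p->1 3-q->3
step 1: apply R1 at {0↦1, 1↦0, 2↦4}  → |V|=6 |E|=4  E = 2-p->1 2-q->2 3-p->1 3-q->3
step 2: apply R1 at {0↦1, 1↦2, 2↦0}  → |V|=5 |E|=2  E = 3-p->1 3-q->3
step 3: apply R1 at {0↦1, 1↦3, 2↦2}  → |V|=4 |E|=0  E = ∅
halt: no rule applies after step 3
NF nodes: {1:B, 3:A, 5:A, 6:A}

Answer: 4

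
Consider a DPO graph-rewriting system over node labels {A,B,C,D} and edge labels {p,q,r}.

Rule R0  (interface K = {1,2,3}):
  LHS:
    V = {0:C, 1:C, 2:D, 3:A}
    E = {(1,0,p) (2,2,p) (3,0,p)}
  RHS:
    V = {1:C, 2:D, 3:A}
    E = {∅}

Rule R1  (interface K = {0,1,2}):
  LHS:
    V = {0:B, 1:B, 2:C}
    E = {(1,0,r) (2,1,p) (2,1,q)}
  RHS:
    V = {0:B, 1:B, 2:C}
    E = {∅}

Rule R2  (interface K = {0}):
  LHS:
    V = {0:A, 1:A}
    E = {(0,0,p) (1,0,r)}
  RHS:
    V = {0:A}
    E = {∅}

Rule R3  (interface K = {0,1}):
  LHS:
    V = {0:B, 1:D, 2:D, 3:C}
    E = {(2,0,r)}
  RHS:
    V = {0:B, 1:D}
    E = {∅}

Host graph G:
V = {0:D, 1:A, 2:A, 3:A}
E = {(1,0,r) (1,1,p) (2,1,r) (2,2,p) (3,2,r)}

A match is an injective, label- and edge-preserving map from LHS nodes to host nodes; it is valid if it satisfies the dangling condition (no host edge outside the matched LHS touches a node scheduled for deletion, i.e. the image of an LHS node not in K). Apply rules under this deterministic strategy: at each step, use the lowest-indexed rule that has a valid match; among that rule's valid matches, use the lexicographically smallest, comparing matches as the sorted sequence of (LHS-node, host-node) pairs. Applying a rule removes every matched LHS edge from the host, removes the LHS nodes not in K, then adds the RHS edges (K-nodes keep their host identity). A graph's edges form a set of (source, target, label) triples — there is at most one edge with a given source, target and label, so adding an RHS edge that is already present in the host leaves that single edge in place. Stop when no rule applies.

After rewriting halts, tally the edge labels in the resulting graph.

Answer: r:1

Rewrite trace:
initial: |V|=4 |E|=5  E = 1-r->0 1-p->1 2-r->1 2-p->2 3-r->2
step 1: apply R2 at {0↦2, 1↦3}  → |V|=3 |E|=3  E = 1-r->0 1-p->1 2-r->1
step 2: apply R2 at {0↦1, 1↦2}  → |V|=2 |E|=1  E = 1-r->0
halt: no rule applies after step 2
NF edges: [(1, 0, 'r')]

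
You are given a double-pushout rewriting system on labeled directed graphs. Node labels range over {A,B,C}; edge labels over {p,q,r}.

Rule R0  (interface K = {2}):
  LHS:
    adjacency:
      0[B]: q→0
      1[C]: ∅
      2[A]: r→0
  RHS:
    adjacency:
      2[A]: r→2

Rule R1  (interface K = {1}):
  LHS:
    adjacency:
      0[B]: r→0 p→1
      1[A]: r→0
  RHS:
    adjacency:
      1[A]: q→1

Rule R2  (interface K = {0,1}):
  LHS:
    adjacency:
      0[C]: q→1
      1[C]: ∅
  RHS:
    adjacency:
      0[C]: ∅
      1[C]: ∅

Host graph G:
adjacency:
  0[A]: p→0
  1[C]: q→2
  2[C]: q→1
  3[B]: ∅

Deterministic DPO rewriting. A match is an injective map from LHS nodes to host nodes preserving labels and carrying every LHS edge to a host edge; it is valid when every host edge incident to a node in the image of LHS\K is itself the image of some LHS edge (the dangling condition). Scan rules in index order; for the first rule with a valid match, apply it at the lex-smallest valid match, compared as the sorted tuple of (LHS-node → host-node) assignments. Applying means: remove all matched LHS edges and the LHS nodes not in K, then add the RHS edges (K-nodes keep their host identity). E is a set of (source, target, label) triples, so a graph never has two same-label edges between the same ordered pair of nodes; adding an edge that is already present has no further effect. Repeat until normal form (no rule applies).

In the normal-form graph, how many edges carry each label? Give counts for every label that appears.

[0] host  ⇒  4 nodes, 3 edges  {0-p->0 1-q->2 2-q->1}
[1] R2 @ {0↦1, 1↦2}  ⇒  4 nodes, 2 edges  {0-p->0 2-q->1}
[2] R2 @ {0↦2, 1↦1}  ⇒  4 nodes, 1 edges  {0-p->0}
final graph: no rule applies after step 2
NF edges: [(0, 0, 'p')]

Answer: p:1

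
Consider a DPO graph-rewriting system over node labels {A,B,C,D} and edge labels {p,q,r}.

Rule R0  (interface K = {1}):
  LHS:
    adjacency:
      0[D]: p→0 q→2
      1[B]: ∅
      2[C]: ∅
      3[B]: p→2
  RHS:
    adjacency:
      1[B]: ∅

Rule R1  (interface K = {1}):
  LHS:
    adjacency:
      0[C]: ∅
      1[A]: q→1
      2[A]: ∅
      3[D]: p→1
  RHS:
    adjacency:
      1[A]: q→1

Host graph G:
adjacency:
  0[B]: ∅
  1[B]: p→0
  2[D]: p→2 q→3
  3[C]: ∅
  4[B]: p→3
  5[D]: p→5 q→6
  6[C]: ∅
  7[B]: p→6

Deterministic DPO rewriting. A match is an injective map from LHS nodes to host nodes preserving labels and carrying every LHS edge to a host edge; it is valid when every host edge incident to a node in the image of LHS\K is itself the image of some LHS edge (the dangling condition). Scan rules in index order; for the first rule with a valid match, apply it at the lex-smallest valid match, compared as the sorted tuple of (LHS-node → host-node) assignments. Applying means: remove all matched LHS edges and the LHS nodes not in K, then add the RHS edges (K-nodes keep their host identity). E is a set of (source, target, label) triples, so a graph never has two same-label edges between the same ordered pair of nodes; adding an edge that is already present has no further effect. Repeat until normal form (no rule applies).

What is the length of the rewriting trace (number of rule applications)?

Answer: 2

Rewrite trace:
initial: |V|=8 |E|=7  E = 1-p->0 2-p->2 2-q->3 4-p->3 5-p->5 5-q->6 7-p->6
step 1: apply R0 at {0↦2, 1↦0, 2↦3, 3↦4}  → |V|=5 |E|=4  E = 1-p->0 5-p->5 5-q->6 7-p->6
step 2: apply R0 at {0↦5, 1↦0, 2↦6, 3↦7}  → |V|=2 |E|=1  E = 1-p->0
halt: no rule applies after step 2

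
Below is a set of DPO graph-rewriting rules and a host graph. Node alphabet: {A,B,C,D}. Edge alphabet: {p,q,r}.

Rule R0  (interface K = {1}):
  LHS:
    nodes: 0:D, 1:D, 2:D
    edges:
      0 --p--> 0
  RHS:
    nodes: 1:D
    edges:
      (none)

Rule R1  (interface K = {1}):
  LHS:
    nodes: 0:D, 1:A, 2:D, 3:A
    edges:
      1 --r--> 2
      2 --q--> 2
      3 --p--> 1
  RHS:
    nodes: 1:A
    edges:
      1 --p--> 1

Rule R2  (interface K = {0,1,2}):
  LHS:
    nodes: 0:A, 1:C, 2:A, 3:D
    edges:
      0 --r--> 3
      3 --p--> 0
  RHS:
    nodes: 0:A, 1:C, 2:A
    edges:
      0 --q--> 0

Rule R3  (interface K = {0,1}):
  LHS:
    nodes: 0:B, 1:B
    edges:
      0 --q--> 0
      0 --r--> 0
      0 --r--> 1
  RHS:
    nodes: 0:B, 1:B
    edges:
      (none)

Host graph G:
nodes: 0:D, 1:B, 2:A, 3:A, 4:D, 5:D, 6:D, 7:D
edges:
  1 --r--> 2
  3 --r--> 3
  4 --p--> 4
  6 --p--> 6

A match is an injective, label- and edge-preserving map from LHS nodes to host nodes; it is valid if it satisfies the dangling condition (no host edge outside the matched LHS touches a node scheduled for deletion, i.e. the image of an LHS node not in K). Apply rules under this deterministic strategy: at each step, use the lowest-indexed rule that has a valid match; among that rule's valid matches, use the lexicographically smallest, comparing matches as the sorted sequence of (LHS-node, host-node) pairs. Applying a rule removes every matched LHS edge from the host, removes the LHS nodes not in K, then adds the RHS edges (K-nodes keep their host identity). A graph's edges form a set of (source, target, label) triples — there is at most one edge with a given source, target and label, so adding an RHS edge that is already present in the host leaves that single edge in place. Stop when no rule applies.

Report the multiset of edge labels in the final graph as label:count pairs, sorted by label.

start.  V:8 E:4  edges: 1-r->2 3-r->3 4-p->4 6-p->6
1. fire R0 via {0↦4, 1↦0, 2↦5}  →  V:6 E:3  edges: 1-r->2 3-r->3 6-p->6
2. fire R0 via {0↦6, 1↦0, 2↦7}  →  V:4 E:2  edges: 1-r->2 3-r->3
normal form: no rule applies after step 2
NF edges: [(1, 2, 'r'), (3, 3, 'r')]

Answer: r:2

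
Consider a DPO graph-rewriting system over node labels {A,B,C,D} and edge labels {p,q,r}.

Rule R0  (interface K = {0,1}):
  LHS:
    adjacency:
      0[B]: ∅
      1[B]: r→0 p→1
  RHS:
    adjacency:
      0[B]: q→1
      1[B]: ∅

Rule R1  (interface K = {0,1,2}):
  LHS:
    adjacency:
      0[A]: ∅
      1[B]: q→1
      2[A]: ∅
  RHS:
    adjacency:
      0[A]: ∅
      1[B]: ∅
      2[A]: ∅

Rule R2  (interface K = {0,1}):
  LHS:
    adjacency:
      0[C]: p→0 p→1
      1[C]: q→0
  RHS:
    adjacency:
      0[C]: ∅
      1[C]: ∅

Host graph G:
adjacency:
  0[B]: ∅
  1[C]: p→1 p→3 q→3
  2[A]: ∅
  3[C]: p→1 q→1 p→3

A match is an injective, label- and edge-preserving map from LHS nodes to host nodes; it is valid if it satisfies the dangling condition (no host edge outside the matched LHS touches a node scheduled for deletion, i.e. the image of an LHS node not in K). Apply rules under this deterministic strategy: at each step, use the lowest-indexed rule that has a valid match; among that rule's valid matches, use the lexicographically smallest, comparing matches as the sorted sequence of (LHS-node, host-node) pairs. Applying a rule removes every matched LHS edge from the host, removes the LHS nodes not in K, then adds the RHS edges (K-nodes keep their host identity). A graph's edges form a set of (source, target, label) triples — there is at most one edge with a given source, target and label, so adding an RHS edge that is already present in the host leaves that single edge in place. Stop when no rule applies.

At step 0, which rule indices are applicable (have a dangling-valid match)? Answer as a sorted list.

R0: no valid match — LHS pattern not found
R1: no valid match — LHS pattern not found
R2: 2 valid matches — {0↦1, 1↦3}, {0↦3, 1↦1}

Answer: [R2]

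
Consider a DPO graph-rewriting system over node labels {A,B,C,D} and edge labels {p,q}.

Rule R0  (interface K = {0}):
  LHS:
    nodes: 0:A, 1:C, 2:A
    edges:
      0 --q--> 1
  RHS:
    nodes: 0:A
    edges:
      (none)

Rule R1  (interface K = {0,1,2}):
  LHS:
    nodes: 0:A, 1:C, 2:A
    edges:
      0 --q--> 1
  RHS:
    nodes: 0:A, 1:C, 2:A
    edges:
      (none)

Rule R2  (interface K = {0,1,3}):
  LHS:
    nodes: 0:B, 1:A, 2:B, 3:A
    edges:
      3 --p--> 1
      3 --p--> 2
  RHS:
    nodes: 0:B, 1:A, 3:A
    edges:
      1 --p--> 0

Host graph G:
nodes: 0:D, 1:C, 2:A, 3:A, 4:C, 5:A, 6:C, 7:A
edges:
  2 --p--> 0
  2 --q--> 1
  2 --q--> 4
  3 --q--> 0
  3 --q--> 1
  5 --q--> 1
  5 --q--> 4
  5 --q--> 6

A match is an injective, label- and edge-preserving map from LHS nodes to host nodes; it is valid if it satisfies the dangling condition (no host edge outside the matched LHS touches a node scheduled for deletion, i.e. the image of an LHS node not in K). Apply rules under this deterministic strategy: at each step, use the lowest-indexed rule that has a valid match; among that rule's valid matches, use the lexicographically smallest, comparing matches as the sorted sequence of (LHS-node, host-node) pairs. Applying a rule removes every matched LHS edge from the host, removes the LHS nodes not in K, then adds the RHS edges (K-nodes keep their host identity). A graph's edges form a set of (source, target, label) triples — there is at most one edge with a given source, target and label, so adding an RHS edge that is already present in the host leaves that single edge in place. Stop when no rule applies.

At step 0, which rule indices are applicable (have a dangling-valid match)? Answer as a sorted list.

Answer: [R0,R1]

Derivation:
R0: 1 valid match — {0↦5, 1↦6, 2↦7}
R1: 18 valid matches — {0↦2, 1↦1, 2↦3}, {0↦2, 1↦1, 2↦5}, {0↦2, 1↦1, 2↦7} (+15 more)
R2: no valid match — LHS pattern not found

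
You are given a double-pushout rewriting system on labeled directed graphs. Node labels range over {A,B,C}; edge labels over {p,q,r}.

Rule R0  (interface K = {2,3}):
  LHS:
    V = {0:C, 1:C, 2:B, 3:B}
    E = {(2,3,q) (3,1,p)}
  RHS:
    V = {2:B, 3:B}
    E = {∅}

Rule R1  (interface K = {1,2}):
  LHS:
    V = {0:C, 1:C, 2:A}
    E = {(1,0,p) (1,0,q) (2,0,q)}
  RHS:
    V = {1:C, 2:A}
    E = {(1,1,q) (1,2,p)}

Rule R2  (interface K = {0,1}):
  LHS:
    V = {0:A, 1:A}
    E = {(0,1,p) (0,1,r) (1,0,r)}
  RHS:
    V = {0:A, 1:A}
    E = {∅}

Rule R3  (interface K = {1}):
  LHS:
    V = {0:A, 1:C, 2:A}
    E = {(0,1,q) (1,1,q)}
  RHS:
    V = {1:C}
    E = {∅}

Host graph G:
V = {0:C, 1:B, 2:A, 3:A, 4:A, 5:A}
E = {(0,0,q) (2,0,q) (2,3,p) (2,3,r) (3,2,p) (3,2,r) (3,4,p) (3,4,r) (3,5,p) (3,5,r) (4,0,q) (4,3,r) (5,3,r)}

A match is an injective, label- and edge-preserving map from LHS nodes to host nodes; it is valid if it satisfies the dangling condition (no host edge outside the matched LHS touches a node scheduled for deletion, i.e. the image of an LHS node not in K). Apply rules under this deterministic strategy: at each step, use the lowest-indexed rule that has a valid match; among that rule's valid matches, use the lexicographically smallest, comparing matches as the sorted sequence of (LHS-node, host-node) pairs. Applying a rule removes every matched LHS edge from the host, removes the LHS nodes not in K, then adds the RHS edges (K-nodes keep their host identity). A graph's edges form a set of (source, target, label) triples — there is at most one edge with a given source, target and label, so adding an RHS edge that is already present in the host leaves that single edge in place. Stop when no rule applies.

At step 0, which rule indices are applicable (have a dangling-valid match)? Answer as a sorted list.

R0: no valid match — LHS pattern not found
R1: no valid match — LHS pattern not found
R2: 4 valid matches — {0↦2, 1↦3}, {0↦3, 1↦2}, {0↦3, 1↦4} (+1 more)
R3: no valid match — 6 raw matches, all fail dangling condition

Answer: [R2]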